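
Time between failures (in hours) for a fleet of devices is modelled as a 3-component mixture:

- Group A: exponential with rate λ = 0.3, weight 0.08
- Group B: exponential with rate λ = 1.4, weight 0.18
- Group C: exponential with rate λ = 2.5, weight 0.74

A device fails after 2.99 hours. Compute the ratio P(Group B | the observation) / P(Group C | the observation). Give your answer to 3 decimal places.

3.653

The posterior odds equal the prior odds times the likelihood ratio: (π_i/π_j)·(f_i(x)/f_j(x)).
Component likelihoods at x = 2.99 hours:
  f_A = 0.3·e^(−0.3·2.99) = 0.3·e^(−0.8970) = 0.122337
  f_B = 1.4·e^(−1.4·2.99) = 1.4·e^(−4.1860) = 0.0212898
  f_C = 2.5·e^(−2.5·2.99) = 2.5·e^(−7.4750) = 0.00141771
Posterior odds = (π_B·f_B) / (π_C·f_C) = (0.18·0.0212898) / (0.74·0.00141771) = 0.00383216 / 0.00104911 ≈ 3.653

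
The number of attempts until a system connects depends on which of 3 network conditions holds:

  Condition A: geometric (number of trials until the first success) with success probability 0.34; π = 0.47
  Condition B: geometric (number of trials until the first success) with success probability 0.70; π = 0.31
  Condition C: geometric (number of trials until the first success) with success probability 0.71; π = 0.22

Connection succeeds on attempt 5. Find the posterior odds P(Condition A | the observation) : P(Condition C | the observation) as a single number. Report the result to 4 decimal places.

27.4460

Only the two components matter; the odds are (π_i f_i(x)) / (π_j f_j(x)).
Geometric probabilities:
  L_A = 0.34·(1−0.34)^4 = 0.34·0.189747 = 0.0645141
  L_B = 0.70·(1−0.70)^4 = 0.70·0.0081 = 0.00567
  L_C = 0.71·(1−0.71)^4 = 0.71·0.00707281 = 0.0050217
0.0303216 / 0.00110477 ≈ 27.4460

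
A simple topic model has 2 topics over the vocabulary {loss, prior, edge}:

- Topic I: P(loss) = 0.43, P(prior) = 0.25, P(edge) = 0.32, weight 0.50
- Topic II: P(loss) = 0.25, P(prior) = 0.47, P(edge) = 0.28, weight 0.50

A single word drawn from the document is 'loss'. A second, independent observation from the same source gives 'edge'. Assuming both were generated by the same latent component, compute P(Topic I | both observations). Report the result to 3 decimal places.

P(component k | x) = π_k·f_k(x) / marginal(x), where marginal(x) = Σ_j π_j·f_j(x).
Since both observations come from the same component, the likelihood for component k is f_k(x₁)·f_k(x₂).
  f_I = [0.43] × [0.32] = 0.1376
  f_II = [0.25] × [0.28] = 0.07
Weight by the priors:
  π_I·f_I = 0.50 × 0.1376 = 0.0688
  π_II·f_II = 0.50 × 0.07 = 0.035
Sum: 0.0688 + 0.035 = 0.1038
Responsibility of Topic I: 0.0688 / 0.1038 ≈ 0.663

0.663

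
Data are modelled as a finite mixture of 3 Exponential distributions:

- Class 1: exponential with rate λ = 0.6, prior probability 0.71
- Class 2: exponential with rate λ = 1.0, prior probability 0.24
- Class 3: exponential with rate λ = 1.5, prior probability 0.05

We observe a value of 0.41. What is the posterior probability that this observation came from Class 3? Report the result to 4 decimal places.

By Bayes' theorem, P(k | x) = w_k f_k(x) / Σ_j w_j f_j(x).
Component likelihoods at x = 0.41:
  L_1 = 0.469153
  L_2 = 0.66365
  L_3 = 0.810961
Prior × likelihood for each component:
  w_1·L_1 = 0.71 × 0.469153 = 0.333099
  w_2·L_2 = 0.24 × 0.66365 = 0.159276
  w_3·L_3 = 0.05 × 0.810961 = 0.0405481
Sum: 0.333099 + 0.159276 + 0.0405481 = 0.532923
P(Class 3 | data) = 0.0405481 / 0.532923 ≈ 0.0761

0.0761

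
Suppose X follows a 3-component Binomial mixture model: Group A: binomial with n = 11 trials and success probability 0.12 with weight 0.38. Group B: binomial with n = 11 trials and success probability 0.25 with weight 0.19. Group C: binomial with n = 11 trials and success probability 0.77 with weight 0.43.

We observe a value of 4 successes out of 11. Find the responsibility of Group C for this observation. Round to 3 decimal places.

Apply Bayes' rule: the posterior for each component is proportional to its prior times its likelihood at x.
Component likelihoods at x = 4 successes out of 11:
  p_A = C(11,4)·0.12^4·0.88^7 = 330·0.00020736·0.408676 = 0.0279652
  p_B = C(11,4)·0.25^4·0.75^7 = 330·0.00390625·0.133484 = 0.172069
  p_C = C(11,4)·0.77^4·0.23^7 = 330·0.35153·3.40483e-05 = 0.00394977
Multiply by the mixture weights:
  P(Z=A)·p_A = 0.38 × 0.0279652 = 0.0106268
  P(Z=B)·p_B = 0.19 × 0.172069 = 0.0326931
  P(Z=C)·p_C = 0.43 × 0.00394977 = 0.0016984
Evidence: 0.0106268 + 0.0326931 + 0.0016984 = 0.0450183
So the posterior for Group C is 0.0016984 / 0.0450183 ≈ 0.038.

0.038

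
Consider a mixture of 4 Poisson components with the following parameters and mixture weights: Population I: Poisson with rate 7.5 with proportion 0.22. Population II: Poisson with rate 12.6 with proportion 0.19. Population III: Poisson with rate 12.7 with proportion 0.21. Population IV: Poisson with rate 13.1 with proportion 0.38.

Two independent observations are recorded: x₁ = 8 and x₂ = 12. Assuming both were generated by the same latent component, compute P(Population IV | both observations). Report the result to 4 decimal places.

Apply Bayes' rule: the posterior for each component is proportional to its prior times its likelihood at x.
Since both observations come from the same component, the likelihood for component k is f_k(x₁)·f_k(x₂).
  p_I = [0.137329] × [0.0365754] = 0.00502285
  p_II = [0.0531292] × [0.11272] = 0.0059887
  p_III = [0.0512117] × [0.112142] = 0.00574298
  p_IV = [0.0439939] × [0.109059] = 0.00479792
Unnormalised posteriors:
  P(Z=I)·p_I = 0.22 × 0.00502285 = 0.00110503
  P(Z=II)·p_II = 0.19 × 0.0059887 = 0.00113785
  P(Z=III)·p_III = 0.21 × 0.00574298 = 0.00120603
  P(Z=IV)·p_IV = 0.38 × 0.00479792 = 0.00182321
Normaliser: 0.00110503 + 0.00113785 + 0.00120603 + 0.00182321 = 0.00527212
P(Population IV | x) ≈ 0.3458

0.3458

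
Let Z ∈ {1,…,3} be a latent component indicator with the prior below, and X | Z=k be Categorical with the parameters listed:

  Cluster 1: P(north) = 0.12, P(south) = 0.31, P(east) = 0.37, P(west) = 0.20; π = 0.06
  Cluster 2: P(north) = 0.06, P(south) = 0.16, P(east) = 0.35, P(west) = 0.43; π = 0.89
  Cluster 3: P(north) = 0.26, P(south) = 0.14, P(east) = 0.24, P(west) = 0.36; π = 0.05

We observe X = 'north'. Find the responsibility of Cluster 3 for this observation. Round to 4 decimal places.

0.1766

P(component k | x) = w_k·f_k(x) / marginal(x), where marginal(x) = Σ_j w_j·f_j(x).
Component likelihoods at x = 'north':
  L_1 = P(north | comp) = 0.12
  L_2 = P(north | comp) = 0.06
  L_3 = P(north | comp) = 0.26
Multiply by the mixture weights:
  w_1·L_1 = 0.06 × 0.12 = 0.0072
  w_2·L_2 = 0.89 × 0.06 = 0.0534
  w_3·L_3 = 0.05 × 0.26 = 0.013
Marginal: 0.0072 + 0.0534 + 0.013 = 0.0736
P(Cluster 3 | data) ≈ 0.1766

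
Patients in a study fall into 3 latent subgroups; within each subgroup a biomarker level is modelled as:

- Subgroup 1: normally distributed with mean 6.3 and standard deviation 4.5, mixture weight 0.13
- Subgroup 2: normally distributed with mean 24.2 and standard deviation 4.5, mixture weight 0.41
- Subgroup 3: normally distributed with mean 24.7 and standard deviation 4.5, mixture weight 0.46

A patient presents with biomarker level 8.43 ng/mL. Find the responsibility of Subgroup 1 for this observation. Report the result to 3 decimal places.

0.987

The responsibility of component k is π_k f_k(x) divided by Σ_j π_j f_j(x).
Component likelihoods at x = 8.43 ng/mL:
  f_1 = (1/(4.5·√(2π)))·exp(−(8.43−6.3)²/(2·4.5²)) = 0.088654·exp(-0.11202) = 0.0792587
  f_2 = (1/(4.5·√(2π)))·exp(−(8.43−24.2)²/(2·4.5²)) = 0.088654·exp(-6.14057) = 0.000190934
  f_3 = (1/(4.5·√(2π)))·exp(−(8.43−24.7)²/(2·4.5²)) = 0.088654·exp(-6.53612) = 0.000128557
Multiply by the mixture weights:
  π_1·f_1 = 0.13 × 0.0792587 = 0.0103036
  π_2·f_2 = 0.41 × 0.000190934 = 7.8283e-05
  π_3·f_3 = 0.46 × 0.000128557 = 5.91363e-05
Evidence: 0.0103036 + 7.8283e-05 + 5.91363e-05 = 0.010441
P(Subgroup 1 | 8.43 ng/mL) = 0.0103036 / 0.010441 ≈ 0.987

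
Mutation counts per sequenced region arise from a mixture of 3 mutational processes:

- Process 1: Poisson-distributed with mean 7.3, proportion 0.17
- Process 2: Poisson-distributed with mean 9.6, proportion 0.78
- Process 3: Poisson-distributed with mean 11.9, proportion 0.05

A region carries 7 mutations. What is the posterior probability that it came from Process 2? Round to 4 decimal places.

0.7416

P(component k | x) = π_k·f_k(x) / marginal(x), where marginal(x) = Σ_j π_j·f_j(x).
Poisson probabilities:
  L_1 = e^(−7.3)·7.3^7/7! = 0.148074
  L_2 = e^(−9.6)·9.6^7/7! = 0.100981
  L_3 = e^(−11.9)·11.9^7/7! = 0.0455296
Multiply by the mixture weights:
  π_1·L_1 = 0.17 × 0.148074 = 0.0251726
  π_2·L_2 = 0.78 × 0.100981 = 0.0787654
  π_3·L_3 = 0.05 × 0.0455296 = 0.00227648
Denominator: 0.0251726 + 0.0787654 + 0.00227648 = 0.106215
Responsibility of Process 2: 0.0787654 / 0.106215 ≈ 0.7416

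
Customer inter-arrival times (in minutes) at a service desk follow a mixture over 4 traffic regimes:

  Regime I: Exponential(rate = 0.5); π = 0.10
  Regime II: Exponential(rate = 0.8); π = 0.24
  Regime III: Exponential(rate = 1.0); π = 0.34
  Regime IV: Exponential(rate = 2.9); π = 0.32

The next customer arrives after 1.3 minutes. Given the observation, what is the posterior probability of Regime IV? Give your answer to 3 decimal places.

P(component k | x) = P(Z=k)·f_k(x) / marginal(x), where marginal(x) = Σ_j P(Z=j)·f_j(x).
Evaluate each component's likelihood at the observed value:
  f_I = 0.5·e^(−0.5·1.3) = 0.5·e^(−0.6500) = 0.261023
  f_II = 0.8·e^(−0.8·1.3) = 0.8·e^(−1.0400) = 0.282764
  f_III = 1.0·e^(−1.0·1.3) = 1.0·e^(−1.3000) = 0.272532
  f_IV = 2.9·e^(−2.9·1.3) = 2.9·e^(−3.7700) = 0.066851
Prior × likelihood for each component:
  P(Z=I)·f_I = 0.10 × 0.261023 = 0.0261023
  P(Z=II)·f_II = 0.24 × 0.282764 = 0.0678633
  P(Z=III)·f_III = 0.34 × 0.272532 = 0.0926608
  P(Z=IV)·f_IV = 0.32 × 0.066851 = 0.0213923
Denominator: 0.0261023 + 0.0678633 + 0.0926608 + 0.0213923 = 0.208019
So the posterior for Regime IV is 0.0213923 / 0.208019 ≈ 0.103.

0.103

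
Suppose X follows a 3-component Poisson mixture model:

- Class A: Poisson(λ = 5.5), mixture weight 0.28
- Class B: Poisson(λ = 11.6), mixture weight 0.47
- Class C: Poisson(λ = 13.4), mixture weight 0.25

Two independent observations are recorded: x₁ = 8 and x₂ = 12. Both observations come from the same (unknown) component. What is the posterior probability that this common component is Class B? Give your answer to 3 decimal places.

The responsibility of component k is w_k f_k(x) divided by Σ_j w_j f_j(x).
Since both observations come from the same component, the likelihood for component k is f_k(x₁)·f_k(x₂).
  L_A = [0.0848714] × [0.00653726] = 0.000554826
  L_B = [0.0745294] × [0.113591] = 0.00846585
  L_C = [0.0390636] × [0.106017] = 0.00414139
Weight by the priors:
  w_A·L_A = 0.28 × 0.000554826 = 0.000155351
  w_B·L_B = 0.47 × 0.00846585 = 0.00397895
  w_C·L_C = 0.25 × 0.00414139 = 0.00103535
Denominator: 0.000155351 + 0.00397895 + 0.00103535 = 0.00516965
P(Class B | data) ≈ 0.770

0.770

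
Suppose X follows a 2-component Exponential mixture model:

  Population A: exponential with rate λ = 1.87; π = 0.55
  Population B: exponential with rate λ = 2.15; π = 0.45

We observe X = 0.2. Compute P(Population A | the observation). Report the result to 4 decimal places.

0.5293

By Bayes' theorem, P(k | x) = π_k f_k(x) / Σ_j π_j f_j(x).
Exponential densities:
  p_A = 1.87·e^(−1.87·0.2) = 1.87·e^(−0.3740) = 1.28652
  p_B = 2.15·e^(−2.15·0.2) = 2.15·e^(−0.4300) = 1.39859
Multiply by the mixture weights:
  π_A·p_A = 0.55 × 1.28652 = 0.707584
  π_B·p_B = 0.45 × 1.39859 = 0.629368
Sum: 0.707584 + 0.629368 = 1.33695
So the posterior for Population A is 0.707584 / 1.33695 ≈ 0.5293.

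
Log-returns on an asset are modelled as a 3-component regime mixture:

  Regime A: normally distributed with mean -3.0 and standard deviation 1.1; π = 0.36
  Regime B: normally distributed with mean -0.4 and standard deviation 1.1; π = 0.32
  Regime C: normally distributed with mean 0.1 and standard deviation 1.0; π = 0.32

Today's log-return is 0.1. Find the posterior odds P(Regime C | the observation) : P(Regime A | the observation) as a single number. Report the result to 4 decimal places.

51.8628

The posterior odds equal the prior odds times the likelihood ratio: (π_i/π_j)·(f_i(x)/f_j(x)).
Evaluate each component's likelihood at the observed value:
  p_A = (1/(1.1·√(2π)))·exp(−(0.1−-3.0)²/(2·1.1²)) = 0.362675·exp(-3.97107) = 0.00683757
  p_B = (1/(1.1·√(2π)))·exp(−(0.1−-0.4)²/(2·1.1²)) = 0.362675·exp(-0.10331) = 0.327079
  p_C = (1/(1.0·√(2π)))·exp(−(0.1−0.1)²/(2·1.0²)) = 0.398942·exp(-0.00000) = 0.398942
0.127662 / 0.00246152 ≈ 51.8628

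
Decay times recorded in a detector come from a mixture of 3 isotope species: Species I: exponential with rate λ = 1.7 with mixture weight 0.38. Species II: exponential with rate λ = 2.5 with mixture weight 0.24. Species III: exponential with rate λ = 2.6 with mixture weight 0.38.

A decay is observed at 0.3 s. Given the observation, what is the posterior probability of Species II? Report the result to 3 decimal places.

0.252

Apply Bayes' rule: the posterior for each component is proportional to its prior times its likelihood at x.
Evaluate each component's likelihood at the observed value:
  f_I = 1.02084
  f_II = 1.18092
  f_III = 1.19186
Unnormalised posteriors:
  π_I·f_I = 0.38 × 1.02084 = 0.38792
  π_II·f_II = 0.24 × 1.18092 = 0.28342
  π_III·f_III = 0.38 × 1.19186 = 0.452905
Denominator: 0.38792 + 0.28342 + 0.452905 = 1.12425
P(Species II | x) ≈ 0.252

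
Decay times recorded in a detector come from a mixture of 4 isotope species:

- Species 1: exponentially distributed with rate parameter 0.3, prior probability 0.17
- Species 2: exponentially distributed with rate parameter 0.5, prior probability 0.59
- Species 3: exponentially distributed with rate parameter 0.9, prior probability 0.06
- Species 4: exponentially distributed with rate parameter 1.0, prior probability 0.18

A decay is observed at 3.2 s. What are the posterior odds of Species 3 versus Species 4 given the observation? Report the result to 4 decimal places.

0.4131

Only the two components matter; the odds are (P(Z=i) f_i(x)) / (P(Z=j) f_j(x)).
Evaluate each component's likelihood at the observed value:
  p_1 = 0.114868
  p_2 = 0.100948
  p_3 = 0.0505213
  p_4 = 0.0407622
Odds = (0.06/0.18) × (0.0505213/0.0407622) = 0.333333 × 1.23941 ≈ 0.4131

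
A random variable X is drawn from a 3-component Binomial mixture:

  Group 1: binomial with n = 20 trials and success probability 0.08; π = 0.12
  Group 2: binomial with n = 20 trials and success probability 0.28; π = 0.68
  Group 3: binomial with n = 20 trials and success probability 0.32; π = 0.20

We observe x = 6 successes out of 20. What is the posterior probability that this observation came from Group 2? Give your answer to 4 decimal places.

0.7708

P(component k | x) = π_k·f_k(x) / marginal(x), where marginal(x) = Σ_j π_j·f_j(x).
Evaluate each component's likelihood at the observed value:
  L_1 = 0.00316194
  L_2 = 0.187926
  L_3 = 0.188108
Prior × likelihood for each component:
  π_1·L_1 = 0.12 × 0.00316194 = 0.000379432
  π_2·L_2 = 0.68 × 0.187926 = 0.12779
  π_3·L_3 = 0.20 × 0.188108 = 0.0376217
Marginal: 0.000379432 + 0.12779 + 0.0376217 = 0.165791
Responsibility of Group 2: 0.12779 / 0.165791 ≈ 0.7708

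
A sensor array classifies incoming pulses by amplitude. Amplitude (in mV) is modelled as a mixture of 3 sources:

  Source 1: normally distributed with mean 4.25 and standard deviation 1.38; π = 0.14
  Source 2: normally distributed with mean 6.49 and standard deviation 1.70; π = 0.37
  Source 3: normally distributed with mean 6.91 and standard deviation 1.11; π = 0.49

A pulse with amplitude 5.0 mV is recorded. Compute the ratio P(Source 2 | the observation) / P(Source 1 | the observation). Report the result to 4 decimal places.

1.6937

Since P(k|x) ∝ w_k f_k(x), the posterior odds are w_i f_i(x) / (w_j f_j(x)).
Component likelihoods at x = 5.0 mV:
  f_1 = 0.249398
  f_2 = 0.159826
  f_3 = 0.0817787
Posterior odds = (w_2·f_2) / (w_1·f_1) = (0.37·0.159826) / (0.14·0.249398) = 0.0591358 / 0.0349157 ≈ 1.6937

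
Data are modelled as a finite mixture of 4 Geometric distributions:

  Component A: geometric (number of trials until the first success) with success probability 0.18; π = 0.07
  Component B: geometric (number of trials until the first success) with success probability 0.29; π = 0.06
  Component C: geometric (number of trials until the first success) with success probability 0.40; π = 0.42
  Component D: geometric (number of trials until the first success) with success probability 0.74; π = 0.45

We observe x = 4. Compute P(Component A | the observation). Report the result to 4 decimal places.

0.1256

The responsibility of component k is π_k f_k(x) divided by Σ_j π_j f_j(x).
Evaluate each component's likelihood at the observed value:
  L_A = 0.0992462
  L_B = 0.103794
  L_C = 0.0864
  L_D = 0.0130062
Unnormalised posteriors:
  π_A·L_A = 0.07 × 0.0992462 = 0.00694724
  π_B·L_B = 0.06 × 0.103794 = 0.00622765
  π_C·L_C = 0.42 × 0.0864 = 0.036288
  π_D·L_D = 0.45 × 0.0130062 = 0.00585281
Sum: 0.00694724 + 0.00622765 + 0.036288 + 0.00585281 = 0.0553157
So the posterior for Component A is 0.00694724 / 0.0553157 ≈ 0.1256.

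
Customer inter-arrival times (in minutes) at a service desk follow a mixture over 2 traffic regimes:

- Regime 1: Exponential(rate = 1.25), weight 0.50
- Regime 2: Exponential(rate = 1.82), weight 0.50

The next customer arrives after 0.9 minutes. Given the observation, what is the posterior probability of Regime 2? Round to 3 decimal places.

The responsibility of component k is w_k f_k(x) divided by Σ_j w_j f_j(x).
Evaluate each component's likelihood at the observed value:
  f_1 = 0.405816
  f_2 = 0.35375
Weight by the priors:
  w_1·f_1 = 0.50 × 0.405816 = 0.202908
  w_2·f_2 = 0.50 × 0.35375 = 0.176875
Normaliser: 0.202908 + 0.176875 = 0.379783
So the posterior for Regime 2 is 0.176875 / 0.379783 ≈ 0.466.

0.466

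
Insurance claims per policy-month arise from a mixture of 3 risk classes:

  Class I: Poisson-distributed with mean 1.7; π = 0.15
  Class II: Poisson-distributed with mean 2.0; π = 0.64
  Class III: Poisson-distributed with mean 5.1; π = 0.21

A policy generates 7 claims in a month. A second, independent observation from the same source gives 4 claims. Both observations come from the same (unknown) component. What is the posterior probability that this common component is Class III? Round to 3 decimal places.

0.949

The responsibility of component k is π_k f_k(x) divided by Σ_j π_j f_j(x).
Since both observations come from the same component, the likelihood for component k is f_k(x₁)·f_k(x₂).
  L_I = [e^(−1.7)·1.7^7/7! = 0.00148734] × [0.0635746] = 9.45573e-05
  L_II = [e^(−2.0)·2.0^7/7! = 0.00343709] × [0.0902235] = 0.000310106
  L_III = [e^(−5.1)·5.1^7/7! = 0.108557] × [0.171857] = 0.0186563
Weight by the priors:
  π_I·L_I = 0.15 × 9.45573e-05 = 1.41836e-05
  π_II·L_II = 0.64 × 0.000310106 = 0.000198468
  π_III·L_III = 0.21 × 0.0186563 = 0.00391783
Marginal: 1.41836e-05 + 0.000198468 + 0.00391783 = 0.00413048
So the posterior for Class III is 0.00391783 / 0.00413048 ≈ 0.949.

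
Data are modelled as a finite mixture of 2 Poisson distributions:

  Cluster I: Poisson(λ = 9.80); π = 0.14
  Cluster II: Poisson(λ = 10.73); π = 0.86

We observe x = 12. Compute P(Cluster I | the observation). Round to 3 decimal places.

0.122

Apply Bayes' rule: the posterior for each component is proportional to its prior times its likelihood at x.
Component likelihoods at x = 12:
  p_I = e^(−9.80)·9.80^12/12! = 0.0908427
  p_II = e^(−10.73)·10.73^12/12! = 0.106385
Unnormalised posteriors:
  π_I·p_I = 0.14 × 0.0908427 = 0.012718
  π_II·p_II = 0.86 × 0.106385 = 0.091491
Evidence: 0.012718 + 0.091491 = 0.104209
Responsibility of Cluster I: 0.012718 / 0.104209 ≈ 0.122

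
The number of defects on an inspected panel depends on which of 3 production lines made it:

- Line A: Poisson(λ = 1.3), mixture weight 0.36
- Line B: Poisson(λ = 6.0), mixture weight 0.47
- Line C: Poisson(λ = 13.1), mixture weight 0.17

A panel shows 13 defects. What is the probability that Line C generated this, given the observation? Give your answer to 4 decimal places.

P(component k | x) = P(Z=k)·f_k(x) / marginal(x), where marginal(x) = Σ_j P(Z=j)·f_j(x).
Poisson probabilities:
  L_A = e^(−1.3)·1.3^13/13! = 1.32556e-09
  L_B = e^(−6.0)·6.0^13/13! = 0.00519899
  L_C = e^(−13.1)·13.1^13/13! = 0.109898
Unnormalised posteriors:
  P(Z=A)·L_A = 0.36 × 1.32556e-09 = 4.77203e-10
  P(Z=B)·L_B = 0.47 × 0.00519899 = 0.00244353
  P(Z=C)·L_C = 0.17 × 0.109898 = 0.0186826
Evidence: 4.77203e-10 + 0.00244353 + 0.0186826 = 0.0211261
Responsibility of Line C: 0.0186826 / 0.0211261 ≈ 0.8843

0.8843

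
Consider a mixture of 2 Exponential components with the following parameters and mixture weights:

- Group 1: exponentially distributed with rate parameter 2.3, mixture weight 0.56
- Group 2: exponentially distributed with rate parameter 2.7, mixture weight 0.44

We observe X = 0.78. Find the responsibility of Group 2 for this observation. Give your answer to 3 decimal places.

0.403

Apply Bayes' rule: the posterior for each component is proportional to its prior times its likelihood at x.
Evaluate each component's likelihood at the observed value:
  L_1 = 2.3·e^(−2.3·0.78) = 2.3·e^(−1.7940) = 0.382475
  L_2 = 2.7·e^(−2.7·0.78) = 2.7·e^(−2.1060) = 0.328655
Multiply by the mixture weights:
  π_1·L_1 = 0.56 × 0.382475 = 0.214186
  π_2·L_2 = 0.44 × 0.328655 = 0.144608
Normaliser: 0.214186 + 0.144608 = 0.358794
Responsibility of Group 2: 0.144608 / 0.358794 ≈ 0.403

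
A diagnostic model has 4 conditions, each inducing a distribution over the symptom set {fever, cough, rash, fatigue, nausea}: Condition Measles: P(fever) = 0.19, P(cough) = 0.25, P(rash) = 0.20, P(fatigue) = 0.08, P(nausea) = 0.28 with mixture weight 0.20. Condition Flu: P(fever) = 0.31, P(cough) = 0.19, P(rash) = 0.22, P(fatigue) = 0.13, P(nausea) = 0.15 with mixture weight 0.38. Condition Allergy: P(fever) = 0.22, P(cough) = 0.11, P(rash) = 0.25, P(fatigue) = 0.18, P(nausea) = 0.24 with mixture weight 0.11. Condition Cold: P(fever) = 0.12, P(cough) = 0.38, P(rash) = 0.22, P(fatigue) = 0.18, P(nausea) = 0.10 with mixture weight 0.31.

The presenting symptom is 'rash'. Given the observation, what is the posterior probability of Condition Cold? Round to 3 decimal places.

The responsibility of component k is π_k f_k(x) divided by Σ_j π_j f_j(x).
Evaluate each component's likelihood at the observed value:
  L_Measles = P(rash | comp) = 0.20
  L_Flu = P(rash | comp) = 0.22
  L_Allergy = P(rash | comp) = 0.25
  L_Cold = P(rash | comp) = 0.22
Prior × likelihood for each component:
  π_Measles·L_Measles = 0.20 × 0.2 = 0.04
  π_Flu·L_Flu = 0.38 × 0.22 = 0.0836
  π_Allergy·L_Allergy = 0.11 × 0.25 = 0.0275
  π_Cold·L_Cold = 0.31 × 0.22 = 0.0682
Denominator: 0.04 + 0.0836 + 0.0275 + 0.0682 = 0.2193
Responsibility of Condition Cold: 0.0682 / 0.2193 ≈ 0.311

0.311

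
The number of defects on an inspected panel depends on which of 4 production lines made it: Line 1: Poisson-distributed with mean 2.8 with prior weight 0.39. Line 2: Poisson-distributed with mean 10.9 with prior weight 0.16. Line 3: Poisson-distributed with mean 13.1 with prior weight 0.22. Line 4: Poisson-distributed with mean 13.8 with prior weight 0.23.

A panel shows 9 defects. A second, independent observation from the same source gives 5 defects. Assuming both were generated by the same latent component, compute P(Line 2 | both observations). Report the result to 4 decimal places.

Apply Bayes' rule: the posterior for each component is proportional to its prior times its likelihood at x.
Since both observations come from the same component, the likelihood for component k is f_k(x₁)·f_k(x₂).
  f_1 = [e^(−2.8)·2.8^9/9! = 0.0017727] × [0.0872136] = 0.000154603
  f_2 = [e^(−10.9)·10.9^9/9! = 0.110475] × [0.0236669] = 0.00261461
  f_3 = [e^(−13.1)·13.1^9/9! = 0.0640355] × [0.00657533] = 0.000421055
  f_4 = [e^(−13.8)·13.8^9/9! = 0.0508025] × [0.00423595] = 0.000215197
Weight by the priors:
  π_1·f_1 = 0.39 × 0.000154603 = 6.02953e-05
  π_2·f_2 = 0.16 × 0.00261461 = 0.000418338
  π_3·f_3 = 0.22 × 0.000421055 = 9.2632e-05
  π_4·f_4 = 0.23 × 0.000215197 = 4.94952e-05
Normaliser: 6.02953e-05 + 0.000418338 + 9.2632e-05 + 4.94952e-05 = 0.00062076
P(Line 2 | data) = 0.000418338 / 0.00062076 ≈ 0.6739

0.6739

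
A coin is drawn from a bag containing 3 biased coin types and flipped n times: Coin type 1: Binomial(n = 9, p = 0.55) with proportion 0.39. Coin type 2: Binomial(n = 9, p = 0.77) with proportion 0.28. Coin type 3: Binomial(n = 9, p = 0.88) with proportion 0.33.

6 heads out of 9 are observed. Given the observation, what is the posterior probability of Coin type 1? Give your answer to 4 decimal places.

By Bayes' theorem, P(k | x) = π_k f_k(x) / Σ_j π_j f_j(x).
Binomial probabilities:
  f_1 = 0.211881
  f_2 = 0.213014
  f_3 = 0.0674092
Multiply by the mixture weights:
  π_1·f_1 = 0.39 × 0.211881 = 0.0826338
  π_2·f_2 = 0.28 × 0.213014 = 0.0596438
  π_3·f_3 = 0.33 × 0.0674092 = 0.022245
Evidence: 0.0826338 + 0.0596438 + 0.022245 = 0.164523
P(Coin type 1 | the observation) ≈ 0.5023

0.5023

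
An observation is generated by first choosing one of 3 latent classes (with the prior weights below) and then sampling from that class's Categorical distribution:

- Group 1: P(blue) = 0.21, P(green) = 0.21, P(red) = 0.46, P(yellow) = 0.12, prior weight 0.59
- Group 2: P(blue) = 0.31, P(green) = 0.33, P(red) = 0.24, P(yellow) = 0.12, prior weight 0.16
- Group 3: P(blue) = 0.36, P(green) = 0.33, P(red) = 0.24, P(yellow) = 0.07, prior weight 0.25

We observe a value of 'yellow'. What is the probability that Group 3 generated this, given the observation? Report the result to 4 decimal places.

0.1628

By Bayes' theorem, P(k | x) = π_k f_k(x) / Σ_j π_j f_j(x).
Component likelihoods at x = 'yellow':
  f_1 = 0.12
  f_2 = 0.12
  f_3 = 0.07
Prior × likelihood for each component:
  π_1·f_1 = 0.59 × 0.12 = 0.0708
  π_2·f_2 = 0.16 × 0.12 = 0.0192
  π_3·f_3 = 0.25 × 0.07 = 0.0175
Denominator: 0.0708 + 0.0192 + 0.0175 = 0.1075
Responsibility of Group 3: 0.0175 / 0.1075 ≈ 0.1628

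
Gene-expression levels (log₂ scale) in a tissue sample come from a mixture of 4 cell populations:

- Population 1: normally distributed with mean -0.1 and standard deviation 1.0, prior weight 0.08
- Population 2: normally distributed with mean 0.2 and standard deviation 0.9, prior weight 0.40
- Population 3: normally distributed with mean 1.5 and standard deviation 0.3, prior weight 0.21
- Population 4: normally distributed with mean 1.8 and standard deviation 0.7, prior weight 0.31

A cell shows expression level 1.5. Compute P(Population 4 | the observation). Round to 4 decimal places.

0.3149

By Bayes' theorem, P(k | x) = π_k f_k(x) / Σ_j π_j f_j(x).
Evaluate each component's likelihood at the observed value:
  p_1 = (1/(1.0·√(2π)))·exp(−(1.5−-0.1)²/(2·1.0²)) = 0.398942·exp(-1.28000) = 0.110921
  p_2 = (1/(0.9·√(2π)))·exp(−(1.5−0.2)²/(2·0.9²)) = 0.443269·exp(-1.04321) = 0.156173
  p_3 = (1/(0.3·√(2π)))·exp(−(1.5−1.5)²/(2·0.3²)) = 1.329808·exp(-0.00000) = 1.32981
  p_4 = (1/(0.7·√(2π)))·exp(−(1.5−1.8)²/(2·0.7²)) = 0.569918·exp(-0.09184) = 0.51991
Multiply by the mixture weights:
  π_1·p_1 = 0.08 × 0.110921 = 0.00887367
  π_2·p_2 = 0.40 × 0.156173 = 0.0624694
  π_3·p_3 = 0.21 × 1.32981 = 0.27926
  π_4·p_4 = 0.31 × 0.51991 = 0.161172
Marginal: 0.00887367 + 0.0624694 + 0.27926 + 0.161172 = 0.511775
P(Population 4 | the observation) = 0.161172 / 0.511775 ≈ 0.3149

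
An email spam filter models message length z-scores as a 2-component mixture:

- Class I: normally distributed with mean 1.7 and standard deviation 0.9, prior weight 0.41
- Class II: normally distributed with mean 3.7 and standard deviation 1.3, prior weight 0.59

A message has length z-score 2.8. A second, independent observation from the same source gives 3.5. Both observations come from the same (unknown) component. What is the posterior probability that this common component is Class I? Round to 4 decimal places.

By Bayes' theorem, P(k | x) = P(Z=k) f_k(x) / Σ_j P(Z=j) f_j(x).
Since both observations come from the same component, the likelihood for component k is f_k(x₁)·f_k(x₂).
  f_I = [(1/(0.9·√(2π)))·exp(−(2.8−1.7)²/(2·0.9²)) = 0.443269·exp(-0.74691) = 0.210033] × [0.05999] = 0.0125999
  f_II = [(1/(1.3·√(2π)))·exp(−(2.8−3.7)²/(2·1.3²)) = 0.306879·exp(-0.23964) = 0.241485] × [0.303268] = 0.0732348
Prior × likelihood for each component:
  P(Z=I)·f_I = 0.41 × 0.0125999 = 0.00516594
  P(Z=II)·f_II = 0.59 × 0.0732348 = 0.0432085
Normaliser: 0.00516594 + 0.0432085 = 0.0483745
P(Class I | x₁,x₂) ≈ 0.1068

0.1068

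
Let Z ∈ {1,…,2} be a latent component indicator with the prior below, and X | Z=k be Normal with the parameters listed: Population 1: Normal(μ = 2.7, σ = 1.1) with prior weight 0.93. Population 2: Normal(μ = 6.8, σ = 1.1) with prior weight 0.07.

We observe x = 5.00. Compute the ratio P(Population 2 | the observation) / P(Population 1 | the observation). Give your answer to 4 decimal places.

The posterior odds equal the prior odds times the likelihood ratio: (π_i/π_j)·(f_i(x)/f_j(x)).
Component likelihoods at x = 5.00:
  L_1 = 0.0407541
  L_2 = 0.0950748
Odds = (0.07/0.93) × (0.0950748/0.0407541) = 0.0752688 × 2.33289 ≈ 0.1756

0.1756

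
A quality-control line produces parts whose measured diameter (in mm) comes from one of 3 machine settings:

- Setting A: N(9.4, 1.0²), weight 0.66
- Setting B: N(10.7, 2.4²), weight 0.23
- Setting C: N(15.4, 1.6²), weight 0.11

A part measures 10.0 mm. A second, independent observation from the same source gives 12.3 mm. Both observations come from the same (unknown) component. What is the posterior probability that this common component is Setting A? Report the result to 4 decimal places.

0.2115

P(component k | x) = π_k·f_k(x) / marginal(x), where marginal(x) = Σ_j π_j·f_j(x).
Since both observations come from the same component, the likelihood for component k is f_k(x₁)·f_k(x₂).
  f_A = [0.333225] × [0.00595253] = 0.00198353
  f_B = [0.159304] × [0.133103] = 0.0212039
  f_C = [0.000838199] × [0.0381628] = 3.1988e-05
Weight by the priors:
  π_A·f_A = 0.66 × 0.00198353 = 0.00130913
  π_B·f_B = 0.23 × 0.0212039 = 0.00487689
  π_C·f_C = 0.11 × 3.1988e-05 = 3.51868e-06
Marginal: 0.00130913 + 0.00487689 + 3.51868e-06 = 0.00618954
Responsibility of Setting A: 0.00130913 / 0.00618954 ≈ 0.2115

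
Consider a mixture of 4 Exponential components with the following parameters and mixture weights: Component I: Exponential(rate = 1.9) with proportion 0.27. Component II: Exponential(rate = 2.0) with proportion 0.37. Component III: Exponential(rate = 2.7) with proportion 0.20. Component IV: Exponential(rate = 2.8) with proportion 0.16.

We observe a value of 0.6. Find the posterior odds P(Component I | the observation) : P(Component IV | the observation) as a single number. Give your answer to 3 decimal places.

1.965

Only the two components matter; the odds are (w_i f_i(x)) / (w_j f_j(x)).
Evaluate each component's likelihood at the observed value:
  f_I = 1.9·e^(−1.9·0.6) = 1.9·e^(−1.1400) = 0.607656
  f_II = 2.0·e^(−2.0·0.6) = 2.0·e^(−1.2000) = 0.602388
  f_III = 2.7·e^(−2.7·0.6) = 2.7·e^(−1.6200) = 0.534326
  f_IV = 2.8·e^(−2.8·0.6) = 2.8·e^(−1.6800) = 0.521847
Odds = (0.27/0.16) × (0.607656/0.521847) = 1.6875 × 1.16443 ≈ 1.965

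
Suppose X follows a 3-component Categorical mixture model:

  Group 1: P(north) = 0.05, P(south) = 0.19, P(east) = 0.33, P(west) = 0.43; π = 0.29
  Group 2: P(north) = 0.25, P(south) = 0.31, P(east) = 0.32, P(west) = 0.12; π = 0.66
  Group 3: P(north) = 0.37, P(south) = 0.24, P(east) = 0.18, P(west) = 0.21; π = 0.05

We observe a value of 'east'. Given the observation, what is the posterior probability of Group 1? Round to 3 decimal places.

Posterior ∝ prior × likelihood, so P(k | x) ∝ π_k f_k(x); normalise over all components.
Categorical probabilities:
  L_1 = 0.33
  L_2 = 0.32
  L_3 = 0.18
Prior × likelihood for each component:
  π_1·L_1 = 0.29 × 0.33 = 0.0957
  π_2·L_2 = 0.66 × 0.32 = 0.2112
  π_3·L_3 = 0.05 × 0.18 = 0.009
Evidence: 0.0957 + 0.2112 + 0.009 = 0.3159
P(Group 1 | 'east') = 0.0957 / 0.3159 ≈ 0.303

0.303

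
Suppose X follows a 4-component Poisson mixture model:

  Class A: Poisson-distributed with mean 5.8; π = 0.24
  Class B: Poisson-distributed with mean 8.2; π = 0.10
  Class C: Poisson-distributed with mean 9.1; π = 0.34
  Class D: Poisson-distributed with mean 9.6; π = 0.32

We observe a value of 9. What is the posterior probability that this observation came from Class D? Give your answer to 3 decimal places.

Apply Bayes' rule: the posterior for each component is proportional to its prior times its likelihood at x.
Evaluate each component's likelihood at the observed value:
  f_A = e^(−5.8)·5.8^9/9! = 0.0619699
  f_B = e^(−8.2)·8.2^9/9! = 0.126866
  f_C = e^(−9.1)·9.1^9/9! = 0.131683
  f_D = e^(−9.6)·9.6^9/9! = 0.129256
Multiply by the mixture weights:
  π_A·f_A = 0.24 × 0.0619699 = 0.0148728
  π_B·f_B = 0.10 × 0.126866 = 0.0126866
  π_C·f_C = 0.34 × 0.131683 = 0.0447722
  π_D·f_D = 0.32 × 0.129256 = 0.041362
Denominator: 0.0148728 + 0.0126866 + 0.0447722 + 0.041362 = 0.113694
P(Class D | 9) = 0.041362 / 0.113694 ≈ 0.364

0.364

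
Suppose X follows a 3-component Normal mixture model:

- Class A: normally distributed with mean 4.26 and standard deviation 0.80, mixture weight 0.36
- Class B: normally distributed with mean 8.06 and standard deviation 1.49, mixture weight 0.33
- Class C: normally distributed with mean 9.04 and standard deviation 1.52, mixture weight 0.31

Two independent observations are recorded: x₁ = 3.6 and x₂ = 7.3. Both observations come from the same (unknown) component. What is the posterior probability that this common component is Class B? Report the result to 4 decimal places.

0.7837

P(component k | x) = π_k·f_k(x) / marginal(x), where marginal(x) = Σ_j π_j·f_j(x).
Since both observations come from the same component, the likelihood for component k is f_k(x₁)·f_k(x₂).
  p_A = [0.354833] × [0.000364934] = 0.000129491
  p_B = [0.00303482] × [0.235087] = 0.000713447
  p_C = [0.000434167] × [0.136305] = 5.91792e-05
Weight by the priors:
  π_A·p_A = 0.36 × 0.000129491 = 4.66166e-05
  π_B·p_B = 0.33 × 0.000713447 = 0.000235438
  π_C·p_C = 0.31 × 5.91792e-05 = 1.83455e-05
Denominator: 4.66166e-05 + 0.000235438 + 1.83455e-05 = 0.0003004
So the posterior for Class B is 0.000235438 / 0.0003004 ≈ 0.7837.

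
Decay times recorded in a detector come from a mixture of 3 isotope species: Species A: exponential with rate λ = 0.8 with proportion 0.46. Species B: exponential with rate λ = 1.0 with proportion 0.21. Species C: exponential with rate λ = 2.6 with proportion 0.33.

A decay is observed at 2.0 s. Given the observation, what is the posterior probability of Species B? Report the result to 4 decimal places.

0.2645

The responsibility of component k is P(Z=k) f_k(x) divided by Σ_j P(Z=j) f_j(x).
Evaluate each component's likelihood at the observed value:
  f_A = 0.8·e^(−0.8·2.0) = 0.8·e^(−1.6000) = 0.161517
  f_B = 1.0·e^(−1.0·2.0) = 1.0·e^(−2.0000) = 0.135335
  f_C = 2.6·e^(−2.6·2.0) = 2.6·e^(−5.2000) = 0.0143431
Multiply by the mixture weights:
  P(Z=A)·f_A = 0.46 × 0.161517 = 0.0742979
  P(Z=B)·f_B = 0.21 × 0.135335 = 0.0284204
  P(Z=C)·f_C = 0.33 × 0.0143431 = 0.00473321
Sum: 0.0742979 + 0.0284204 + 0.00473321 = 0.107452
Responsibility of Species B: 0.0284204 / 0.107452 ≈ 0.2645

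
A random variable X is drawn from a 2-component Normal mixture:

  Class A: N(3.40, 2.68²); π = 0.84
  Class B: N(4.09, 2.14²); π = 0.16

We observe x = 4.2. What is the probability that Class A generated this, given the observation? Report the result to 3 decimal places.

0.801

P(component k | x) = P(Z=k)·f_k(x) / marginal(x), where marginal(x) = Σ_j P(Z=j)·f_j(x).
Normal densities:
  p_A = 0.142372
  p_B = 0.186176
Unnormalised posteriors:
  P(Z=A)·p_A = 0.84 × 0.142372 = 0.119593
  P(Z=B)·p_B = 0.16 × 0.186176 = 0.0297881
Sum: 0.119593 + 0.0297881 = 0.149381
P(Class A | the observation) = 0.119593 / 0.149381 ≈ 0.801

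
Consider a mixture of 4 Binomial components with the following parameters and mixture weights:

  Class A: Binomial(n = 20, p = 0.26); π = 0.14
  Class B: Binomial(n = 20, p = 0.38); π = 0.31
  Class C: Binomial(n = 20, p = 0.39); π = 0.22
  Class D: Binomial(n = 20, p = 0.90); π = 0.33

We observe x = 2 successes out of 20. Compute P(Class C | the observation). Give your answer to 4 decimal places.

0.0837

P(component k | x) = w_k·f_k(x) / marginal(x), where marginal(x) = Σ_j w_j·f_j(x).
Component likelihoods at x = 2 successes out of 20:
  f_A = 0.0568684
  f_B = 0.00502772
  f_C = 0.00395203
  f_D = 1.539e-16
Weight by the priors:
  w_A·f_A = 0.14 × 0.0568684 = 0.00796158
  w_B·f_B = 0.31 × 0.00502772 = 0.00155859
  w_C·f_C = 0.22 × 0.00395203 = 0.000869446
  w_D·f_D = 0.33 × 1.539e-16 = 5.0787e-17
Normaliser: 0.00796158 + 0.00155859 + 0.000869446 + 5.0787e-17 = 0.0103896
P(Class C | x) ≈ 0.0837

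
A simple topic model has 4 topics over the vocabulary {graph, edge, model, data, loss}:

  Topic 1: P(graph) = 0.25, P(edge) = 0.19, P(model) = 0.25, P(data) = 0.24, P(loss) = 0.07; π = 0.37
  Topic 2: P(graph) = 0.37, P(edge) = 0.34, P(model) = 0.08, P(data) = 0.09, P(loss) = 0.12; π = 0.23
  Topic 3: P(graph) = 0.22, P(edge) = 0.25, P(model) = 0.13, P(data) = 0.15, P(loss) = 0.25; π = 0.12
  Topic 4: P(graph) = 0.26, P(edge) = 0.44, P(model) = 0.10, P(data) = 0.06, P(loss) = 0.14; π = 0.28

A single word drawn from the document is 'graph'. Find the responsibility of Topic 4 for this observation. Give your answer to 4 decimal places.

0.2630

Apply Bayes' rule: the posterior for each component is proportional to its prior times its likelihood at x.
Evaluate each component's likelihood at the observed value:
  f_1 = P(graph | comp) = 0.25
  f_2 = P(graph | comp) = 0.37
  f_3 = P(graph | comp) = 0.22
  f_4 = P(graph | comp) = 0.26
Multiply by the mixture weights:
  P(Z=1)·f_1 = 0.37 × 0.25 = 0.0925
  P(Z=2)·f_2 = 0.23 × 0.37 = 0.0851
  P(Z=3)·f_3 = 0.12 × 0.22 = 0.0264
  P(Z=4)·f_4 = 0.28 × 0.26 = 0.0728
Normaliser: 0.0925 + 0.0851 + 0.0264 + 0.0728 = 0.2768
So the posterior for Topic 4 is 0.0728 / 0.2768 ≈ 0.2630.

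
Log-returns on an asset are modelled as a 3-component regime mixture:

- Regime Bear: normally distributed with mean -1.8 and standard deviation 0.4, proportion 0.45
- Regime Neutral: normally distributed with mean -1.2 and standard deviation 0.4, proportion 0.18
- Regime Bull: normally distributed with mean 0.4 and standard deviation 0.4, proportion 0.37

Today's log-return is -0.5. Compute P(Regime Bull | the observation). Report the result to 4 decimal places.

0.4166

By Bayes' theorem, P(k | x) = π_k f_k(x) / Σ_j π_j f_j(x).
Normal densities:
  L_Bear = 0.00507262
  L_Neutral = 0.215693
  L_Bull = 0.0793491
Weight by the priors:
  π_Bear·L_Bear = 0.45 × 0.00507262 = 0.00228268
  π_Neutral·L_Neutral = 0.18 × 0.215693 = 0.0388248
  π_Bull·L_Bull = 0.37 × 0.0793491 = 0.0293592
Denominator: 0.00228268 + 0.0388248 + 0.0293592 = 0.0704667
P(Regime Bull | the observation) ≈ 0.4166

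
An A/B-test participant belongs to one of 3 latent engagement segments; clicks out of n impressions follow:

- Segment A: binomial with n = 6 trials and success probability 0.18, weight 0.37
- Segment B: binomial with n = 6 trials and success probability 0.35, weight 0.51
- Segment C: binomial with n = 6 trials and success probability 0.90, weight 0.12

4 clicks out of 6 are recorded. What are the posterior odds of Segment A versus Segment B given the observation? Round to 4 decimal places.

0.0808

Only the two components matter; the odds are (P(Z=i) f_i(x)) / (P(Z=j) f_j(x)).
Component likelihoods at x = 4 clicks out of 6:
  L_A = 0.0105879
  L_B = 0.0951021
  L_C = 0.098415
0.00391752 / 0.0485021 ≈ 0.0808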